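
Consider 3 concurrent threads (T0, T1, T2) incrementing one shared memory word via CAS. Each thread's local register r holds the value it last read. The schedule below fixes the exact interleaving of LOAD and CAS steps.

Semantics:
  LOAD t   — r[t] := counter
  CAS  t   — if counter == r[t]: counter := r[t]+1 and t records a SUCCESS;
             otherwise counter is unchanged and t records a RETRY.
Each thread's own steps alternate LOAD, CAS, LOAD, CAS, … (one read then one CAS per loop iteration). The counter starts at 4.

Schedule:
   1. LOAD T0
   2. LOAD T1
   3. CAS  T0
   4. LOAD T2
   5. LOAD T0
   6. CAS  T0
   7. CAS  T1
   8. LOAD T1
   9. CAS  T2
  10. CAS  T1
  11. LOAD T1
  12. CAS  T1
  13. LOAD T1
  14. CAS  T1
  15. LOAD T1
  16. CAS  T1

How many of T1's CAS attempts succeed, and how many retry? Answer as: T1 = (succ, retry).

[1] T0.load  rd  (counter 4, T0.r 4)
[2] T1.load  rd  (counter 4, T1.r 4)
[3] T0.cas  hit  (counter 5, T0.r 4)
[4] T2.load  rd  (counter 5, T2.r 5)
[5] T0.load  rd  (counter 5, T0.r 5)
[6] T0.cas  hit  (counter 6, T0.r 5)
[7] T1.cas  miss  (counter 6, T1.r 4)
[8] T1.load  rd  (counter 6, T1.r 6)
[9] T2.cas  miss  (counter 6, T2.r 5)
[10] T1.cas  hit  (counter 7, T1.r 6)
[11] T1.load  rd  (counter 7, T1.r 7)
[12] T1.cas  hit  (counter 8, T1.r 7)
[13] T1.load  rd  (counter 8, T1.r 8)
[14] T1.cas  hit  (counter 9, T1.r 8)
[15] T1.load  rd  (counter 9, T1.r 9)
[16] T1.cas  hit  (counter 10, T1.r 9)

T1 = (4, 1)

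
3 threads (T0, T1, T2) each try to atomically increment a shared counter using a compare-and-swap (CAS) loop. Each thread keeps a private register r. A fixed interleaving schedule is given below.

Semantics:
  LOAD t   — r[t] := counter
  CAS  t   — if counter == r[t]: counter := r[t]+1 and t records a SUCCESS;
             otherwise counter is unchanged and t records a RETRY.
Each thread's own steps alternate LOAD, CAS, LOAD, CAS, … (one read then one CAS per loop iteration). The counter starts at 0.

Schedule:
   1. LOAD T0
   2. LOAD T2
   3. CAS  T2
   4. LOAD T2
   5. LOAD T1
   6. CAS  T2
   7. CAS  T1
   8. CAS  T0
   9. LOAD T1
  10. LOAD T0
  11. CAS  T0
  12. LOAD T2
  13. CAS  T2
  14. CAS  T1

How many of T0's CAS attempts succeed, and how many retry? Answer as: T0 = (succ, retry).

   1) LOAD T0:  M=0  r_T0=0
   2) LOAD T2:  M=0  r_T2=0
   3) CAS  T2:  M=1  r_T2=0 ✓
   4) LOAD T2:  M=1  r_T2=1
   5) LOAD T1:  M=1  r_T1=1
   6) CAS  T2:  M=2  r_T2=1 ✓
   7) CAS  T1:  M=2  r_T1=1 ✗
   8) CAS  T0:  M=2  r_T0=0 ✗
   9) LOAD T1:  M=2  r_T1=2
  10) LOAD T0:  M=2  r_T0=2
  11) CAS  T0:  M=3  r_T0=2 ✓
  12) LOAD T2:  M=3  r_T2=3
  13) CAS  T2:  M=4  r_T2=3 ✓
  14) CAS  T1:  M=4  r_T1=2 ✗

T0 = (1, 1)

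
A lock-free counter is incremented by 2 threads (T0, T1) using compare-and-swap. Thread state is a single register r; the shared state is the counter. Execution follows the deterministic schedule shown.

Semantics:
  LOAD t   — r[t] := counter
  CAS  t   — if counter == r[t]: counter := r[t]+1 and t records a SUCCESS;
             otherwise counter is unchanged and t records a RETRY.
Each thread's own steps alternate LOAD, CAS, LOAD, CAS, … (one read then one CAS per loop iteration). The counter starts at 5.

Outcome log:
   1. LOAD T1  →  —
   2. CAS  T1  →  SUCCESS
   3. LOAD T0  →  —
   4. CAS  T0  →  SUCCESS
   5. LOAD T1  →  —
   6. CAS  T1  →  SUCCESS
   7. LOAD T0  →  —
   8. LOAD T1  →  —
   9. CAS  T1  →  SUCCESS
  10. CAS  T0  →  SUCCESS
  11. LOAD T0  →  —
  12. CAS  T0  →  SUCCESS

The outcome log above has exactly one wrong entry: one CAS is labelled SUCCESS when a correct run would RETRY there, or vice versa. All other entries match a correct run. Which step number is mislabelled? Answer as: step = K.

Correct run:
   1) LOAD T1:  M=5  r_T1=5
   2) CAS  T1:  M=6  r_T1=5 ✓
   3) LOAD T0:  M=6  r_T0=6
   4) CAS  T0:  M=7  r_T0=6 ✓
   5) LOAD T1:  M=7  r_T1=7
   6) CAS  T1:  M=8  r_T1=7 ✓
   7) LOAD T0:  M=8  r_T0=8
   8) LOAD T1:  M=8  r_T1=8
   9) CAS  T1:  M=9  r_T1=8 ✓
  10) CAS  T0:  M=9  r_T0=8 ✗
  11) LOAD T0:  M=9  r_T0=9
  12) CAS  T0:  M=10  r_T0=9 ✓
Log disagrees first at step 10.

step = 10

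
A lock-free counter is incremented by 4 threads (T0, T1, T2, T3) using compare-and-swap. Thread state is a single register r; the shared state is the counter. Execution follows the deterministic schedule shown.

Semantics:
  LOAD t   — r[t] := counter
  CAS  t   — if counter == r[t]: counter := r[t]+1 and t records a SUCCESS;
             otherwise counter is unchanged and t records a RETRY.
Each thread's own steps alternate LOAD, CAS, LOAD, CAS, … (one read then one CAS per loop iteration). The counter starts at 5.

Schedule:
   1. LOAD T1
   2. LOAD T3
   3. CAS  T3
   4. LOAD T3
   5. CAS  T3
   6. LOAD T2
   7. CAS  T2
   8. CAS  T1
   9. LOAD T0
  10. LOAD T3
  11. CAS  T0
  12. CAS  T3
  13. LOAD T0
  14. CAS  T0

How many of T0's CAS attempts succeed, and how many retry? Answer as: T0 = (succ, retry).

T0 = (2, 0)

T1 LOAD — after: cnt=5, r=5 — load
T3 LOAD — after: cnt=5, r=5 — load
T3 CAS — after: cnt=6, r=5 — ok
T3 LOAD — after: cnt=6, r=6 — load
T3 CAS — after: cnt=7, r=6 — ok
T2 LOAD — after: cnt=7, r=7 — load
T2 CAS — after: cnt=8, r=7 — ok
T1 CAS — after: cnt=8, r=5 — retry
T0 LOAD — after: cnt=8, r=8 — load
T3 LOAD — after: cnt=8, r=8 — load
T0 CAS — after: cnt=9, r=8 — ok
T3 CAS — after: cnt=9, r=8 — retry
T0 LOAD — after: cnt=9, r=9 — load
T0 CAS — after: cnt=10, r=9 — ok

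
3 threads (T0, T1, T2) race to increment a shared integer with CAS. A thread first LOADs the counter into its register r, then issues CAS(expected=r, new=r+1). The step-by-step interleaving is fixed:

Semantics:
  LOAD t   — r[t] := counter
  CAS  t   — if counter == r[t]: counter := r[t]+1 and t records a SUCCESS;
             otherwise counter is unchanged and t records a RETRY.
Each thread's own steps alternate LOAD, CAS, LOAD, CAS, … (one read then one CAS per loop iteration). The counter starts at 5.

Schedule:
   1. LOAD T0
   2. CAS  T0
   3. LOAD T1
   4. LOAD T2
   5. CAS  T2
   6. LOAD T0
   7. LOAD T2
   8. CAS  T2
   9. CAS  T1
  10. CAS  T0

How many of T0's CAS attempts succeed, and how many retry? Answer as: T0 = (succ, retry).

T0 = (1, 1)

   1) LOAD T0:  M=5  r_T0=5
   2) CAS  T0:  M=6  r_T0=5 ✓
   3) LOAD T1:  M=6  r_T1=6
   4) LOAD T2:  M=6  r_T2=6
   5) CAS  T2:  M=7  r_T2=6 ✓
   6) LOAD T0:  M=7  r_T0=7
   7) LOAD T2:  M=7  r_T2=7
   8) CAS  T2:  M=8  r_T2=7 ✓
   9) CAS  T1:  M=8  r_T1=6 ✗
  10) CAS  T0:  M=8  r_T0=7 ✗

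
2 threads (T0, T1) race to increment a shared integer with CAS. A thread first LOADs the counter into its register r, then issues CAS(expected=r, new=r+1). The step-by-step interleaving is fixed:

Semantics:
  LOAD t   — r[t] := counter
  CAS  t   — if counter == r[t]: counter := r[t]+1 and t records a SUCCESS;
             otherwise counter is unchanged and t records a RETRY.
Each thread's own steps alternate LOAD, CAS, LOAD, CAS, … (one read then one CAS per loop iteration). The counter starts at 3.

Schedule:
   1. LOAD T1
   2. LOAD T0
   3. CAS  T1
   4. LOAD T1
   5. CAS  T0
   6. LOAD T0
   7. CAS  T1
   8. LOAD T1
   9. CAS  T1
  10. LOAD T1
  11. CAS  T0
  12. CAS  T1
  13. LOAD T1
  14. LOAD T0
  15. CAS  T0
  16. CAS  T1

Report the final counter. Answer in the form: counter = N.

counter = 8

   1) LOAD T1:  M=3  r_T1=3
   2) LOAD T0:  M=3  r_T0=3
   3) CAS  T1:  M=4  r_T1=3 ✓
   4) LOAD T1:  M=4  r_T1=4
   5) CAS  T0:  M=4  r_T0=3 ✗
   6) LOAD T0:  M=4  r_T0=4
   7) CAS  T1:  M=5  r_T1=4 ✓
   8) LOAD T1:  M=5  r_T1=5
   9) CAS  T1:  M=6  r_T1=5 ✓
  10) LOAD T1:  M=6  r_T1=6
  11) CAS  T0:  M=6  r_T0=4 ✗
  12) CAS  T1:  M=7  r_T1=6 ✓
  13) LOAD T1:  M=7  r_T1=7
  14) LOAD T0:  M=7  r_T0=7
  15) CAS  T0:  M=8  r_T0=7 ✓
  16) CAS  T1:  M=8  r_T1=7 ✗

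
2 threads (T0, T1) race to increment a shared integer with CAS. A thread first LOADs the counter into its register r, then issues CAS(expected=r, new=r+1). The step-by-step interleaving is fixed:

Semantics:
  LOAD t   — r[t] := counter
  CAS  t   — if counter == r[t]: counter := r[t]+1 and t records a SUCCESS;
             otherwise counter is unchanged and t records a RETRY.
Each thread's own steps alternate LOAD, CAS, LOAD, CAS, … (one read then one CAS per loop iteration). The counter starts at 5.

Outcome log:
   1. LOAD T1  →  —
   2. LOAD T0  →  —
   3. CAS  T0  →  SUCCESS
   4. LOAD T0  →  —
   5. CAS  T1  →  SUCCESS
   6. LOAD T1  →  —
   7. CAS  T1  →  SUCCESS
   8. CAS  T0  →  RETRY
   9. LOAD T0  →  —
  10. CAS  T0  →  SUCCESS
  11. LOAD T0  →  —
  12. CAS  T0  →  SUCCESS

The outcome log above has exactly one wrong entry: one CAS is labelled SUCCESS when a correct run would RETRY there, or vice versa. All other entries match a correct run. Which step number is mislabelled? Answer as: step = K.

step = 5

Re-executing:
step 1: T1 LOAD ⇒ load; ctr=5 reg=5
step 2: T0 LOAD ⇒ load; ctr=5 reg=5
step 3: T0 CAS ⇒ ok; ctr=6 reg=5
step 4: T0 LOAD ⇒ load; ctr=6 reg=6
step 5: T1 CAS ⇒ retry; ctr=6 reg=5
step 6: T1 LOAD ⇒ load; ctr=6 reg=6
step 7: T1 CAS ⇒ ok; ctr=7 reg=6
step 8: T0 CAS ⇒ retry; ctr=7 reg=6
step 9: T0 LOAD ⇒ load; ctr=7 reg=7
step 10: T0 CAS ⇒ ok; ctr=8 reg=7
step 11: T0 LOAD ⇒ load; ctr=8 reg=8
step 12: T0 CAS ⇒ ok; ctr=9 reg=8
Log disagrees first at step 5.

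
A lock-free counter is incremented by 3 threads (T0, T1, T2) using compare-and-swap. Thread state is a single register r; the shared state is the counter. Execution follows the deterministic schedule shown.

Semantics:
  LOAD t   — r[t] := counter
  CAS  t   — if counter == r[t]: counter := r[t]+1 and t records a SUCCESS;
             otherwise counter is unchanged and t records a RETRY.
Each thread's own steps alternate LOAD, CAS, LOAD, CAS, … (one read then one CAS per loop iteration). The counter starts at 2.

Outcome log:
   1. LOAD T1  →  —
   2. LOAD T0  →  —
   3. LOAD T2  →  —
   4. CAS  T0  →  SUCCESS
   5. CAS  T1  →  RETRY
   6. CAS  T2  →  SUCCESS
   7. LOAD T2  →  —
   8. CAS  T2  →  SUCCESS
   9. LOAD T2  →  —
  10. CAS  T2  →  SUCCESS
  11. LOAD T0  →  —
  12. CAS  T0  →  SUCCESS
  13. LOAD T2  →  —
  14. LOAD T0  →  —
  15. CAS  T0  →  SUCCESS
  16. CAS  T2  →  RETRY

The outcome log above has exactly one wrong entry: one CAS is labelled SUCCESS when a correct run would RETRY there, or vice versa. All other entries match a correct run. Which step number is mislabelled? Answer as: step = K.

Reference trace:
   1) LOAD T1:  M=2  r_T1=2
   2) LOAD T0:  M=2  r_T0=2
   3) LOAD T2:  M=2  r_T2=2
   4) CAS  T0:  M=3  r_T0=2 ✓
   5) CAS  T1:  M=3  r_T1=2 ✗
   6) CAS  T2:  M=3  r_T2=2 ✗
   7) LOAD T2:  M=3  r_T2=3
   8) CAS  T2:  M=4  r_T2=3 ✓
   9) LOAD T2:  M=4  r_T2=4
  10) CAS  T2:  M=5  r_T2=4 ✓
  11) LOAD T0:  M=5  r_T0=5
  12) CAS  T0:  M=6  r_T0=5 ✓
  13) LOAD T2:  M=6  r_T2=6
  14) LOAD T0:  M=6  r_T0=6
  15) CAS  T0:  M=7  r_T0=6 ✓
  16) CAS  T2:  M=7  r_T2=6 ✗
Mismatch at 6.

step = 6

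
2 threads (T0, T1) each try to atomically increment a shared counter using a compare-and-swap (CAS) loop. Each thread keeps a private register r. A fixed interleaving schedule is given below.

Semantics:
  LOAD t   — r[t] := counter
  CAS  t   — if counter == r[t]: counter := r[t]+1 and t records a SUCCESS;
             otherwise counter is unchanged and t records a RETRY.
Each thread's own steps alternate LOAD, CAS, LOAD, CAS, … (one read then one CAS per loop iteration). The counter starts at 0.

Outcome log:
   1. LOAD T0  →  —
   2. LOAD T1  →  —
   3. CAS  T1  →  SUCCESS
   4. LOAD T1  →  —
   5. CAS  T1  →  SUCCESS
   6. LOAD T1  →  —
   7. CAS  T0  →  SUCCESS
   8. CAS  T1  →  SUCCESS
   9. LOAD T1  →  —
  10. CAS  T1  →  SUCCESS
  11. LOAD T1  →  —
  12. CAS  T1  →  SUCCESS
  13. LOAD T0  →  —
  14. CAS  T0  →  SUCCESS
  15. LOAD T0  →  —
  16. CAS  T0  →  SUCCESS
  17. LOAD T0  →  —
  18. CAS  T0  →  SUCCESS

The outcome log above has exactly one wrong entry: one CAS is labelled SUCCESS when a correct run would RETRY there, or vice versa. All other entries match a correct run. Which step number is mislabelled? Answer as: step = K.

Reference trace:
#1 T0 reads 0
#2 T1 reads 0
#3 T1 CAS(0→1) writes; counter now 1
#4 T1 reads 1
#5 T1 CAS(1→2) writes; counter now 2
#6 T1 reads 2
#7 T0 CAS(0→1) fails; counter now 2
#8 T1 CAS(2→3) writes; counter now 3
#9 T1 reads 3
#10 T1 CAS(3→4) writes; counter now 4
#11 T1 reads 4
#12 T1 CAS(4→5) writes; counter now 5
#13 T0 reads 5
#14 T0 CAS(5→6) writes; counter now 6
#15 T0 reads 6
#16 T0 CAS(6→7) writes; counter now 7
#17 T0 reads 7
#18 T0 CAS(7→8) writes; counter now 8
Mismatch at 7.

step = 7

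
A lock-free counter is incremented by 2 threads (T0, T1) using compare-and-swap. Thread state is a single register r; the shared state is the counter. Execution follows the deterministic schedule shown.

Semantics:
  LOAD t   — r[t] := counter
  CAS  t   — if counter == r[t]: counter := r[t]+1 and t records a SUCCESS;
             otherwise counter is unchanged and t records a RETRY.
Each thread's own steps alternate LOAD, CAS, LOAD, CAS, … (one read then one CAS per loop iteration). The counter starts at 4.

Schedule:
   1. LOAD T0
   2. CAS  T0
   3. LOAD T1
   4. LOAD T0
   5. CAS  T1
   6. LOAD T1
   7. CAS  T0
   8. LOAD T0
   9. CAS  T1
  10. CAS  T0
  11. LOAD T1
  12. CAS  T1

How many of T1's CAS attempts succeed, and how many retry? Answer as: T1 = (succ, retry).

T1 = (3, 0)

1. LOAD T0 → mem=4 r[T0]=4 [LOAD]
2. CAS T0 → mem=5 r[T0]=4 [OK]
3. LOAD T1 → mem=5 r[T1]=5 [LOAD]
4. LOAD T0 → mem=5 r[T0]=5 [LOAD]
5. CAS T1 → mem=6 r[T1]=5 [OK]
6. LOAD T1 → mem=6 r[T1]=6 [LOAD]
7. CAS T0 → mem=6 r[T0]=5 [RETRY]
8. LOAD T0 → mem=6 r[T0]=6 [LOAD]
9. CAS T1 → mem=7 r[T1]=6 [OK]
10. CAS T0 → mem=7 r[T0]=6 [RETRY]
11. LOAD T1 → mem=7 r[T1]=7 [LOAD]
12. CAS T1 → mem=8 r[T1]=7 [OK]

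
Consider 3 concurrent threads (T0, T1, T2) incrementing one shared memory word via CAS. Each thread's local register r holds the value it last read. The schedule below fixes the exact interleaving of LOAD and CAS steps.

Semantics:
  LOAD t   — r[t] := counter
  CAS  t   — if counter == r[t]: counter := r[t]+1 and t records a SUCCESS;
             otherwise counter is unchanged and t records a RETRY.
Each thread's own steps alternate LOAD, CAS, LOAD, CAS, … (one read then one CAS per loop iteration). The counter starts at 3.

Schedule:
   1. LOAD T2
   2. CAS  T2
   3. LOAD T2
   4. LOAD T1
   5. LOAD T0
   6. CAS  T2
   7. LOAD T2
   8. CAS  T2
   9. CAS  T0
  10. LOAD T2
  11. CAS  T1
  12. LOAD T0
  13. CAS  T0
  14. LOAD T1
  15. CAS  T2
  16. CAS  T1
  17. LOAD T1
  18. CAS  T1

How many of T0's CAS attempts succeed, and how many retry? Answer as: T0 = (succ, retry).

#1 T2 reads 3
#2 T2 CAS(3→4) writes; counter now 4
#3 T2 reads 4
#4 T1 reads 4
#5 T0 reads 4
#6 T2 CAS(4→5) writes; counter now 5
#7 T2 reads 5
#8 T2 CAS(5→6) writes; counter now 6
#9 T0 CAS(4→5) fails; counter now 6
#10 T2 reads 6
#11 T1 CAS(4→5) fails; counter now 6
#12 T0 reads 6
#13 T0 CAS(6→7) writes; counter now 7
#14 T1 reads 7
#15 T2 CAS(6→7) fails; counter now 7
#16 T1 CAS(7→8) writes; counter now 8
#17 T1 reads 8
#18 T1 CAS(8→9) writes; counter now 9

T0 = (1, 1)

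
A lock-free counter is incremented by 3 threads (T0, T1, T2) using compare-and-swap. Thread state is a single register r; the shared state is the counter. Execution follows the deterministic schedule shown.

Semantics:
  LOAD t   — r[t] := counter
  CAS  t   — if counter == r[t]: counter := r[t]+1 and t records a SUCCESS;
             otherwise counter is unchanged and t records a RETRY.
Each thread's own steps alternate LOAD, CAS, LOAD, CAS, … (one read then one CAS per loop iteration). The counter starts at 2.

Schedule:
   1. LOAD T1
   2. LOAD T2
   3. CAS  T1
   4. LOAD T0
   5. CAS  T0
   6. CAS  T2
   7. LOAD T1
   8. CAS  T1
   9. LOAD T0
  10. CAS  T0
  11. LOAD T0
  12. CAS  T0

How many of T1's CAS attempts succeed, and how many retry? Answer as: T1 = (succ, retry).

#1 T1 reads 2
#2 T2 reads 2
#3 T1 CAS(2→3) writes; counter now 3
#4 T0 reads 3
#5 T0 CAS(3→4) writes; counter now 4
#6 T2 CAS(2→3) fails; counter now 4
#7 T1 reads 4
#8 T1 CAS(4→5) writes; counter now 5
#9 T0 reads 5
#10 T0 CAS(5→6) writes; counter now 6
#11 T0 reads 6
#12 T0 CAS(6→7) writes; counter now 7

T1 = (2, 0)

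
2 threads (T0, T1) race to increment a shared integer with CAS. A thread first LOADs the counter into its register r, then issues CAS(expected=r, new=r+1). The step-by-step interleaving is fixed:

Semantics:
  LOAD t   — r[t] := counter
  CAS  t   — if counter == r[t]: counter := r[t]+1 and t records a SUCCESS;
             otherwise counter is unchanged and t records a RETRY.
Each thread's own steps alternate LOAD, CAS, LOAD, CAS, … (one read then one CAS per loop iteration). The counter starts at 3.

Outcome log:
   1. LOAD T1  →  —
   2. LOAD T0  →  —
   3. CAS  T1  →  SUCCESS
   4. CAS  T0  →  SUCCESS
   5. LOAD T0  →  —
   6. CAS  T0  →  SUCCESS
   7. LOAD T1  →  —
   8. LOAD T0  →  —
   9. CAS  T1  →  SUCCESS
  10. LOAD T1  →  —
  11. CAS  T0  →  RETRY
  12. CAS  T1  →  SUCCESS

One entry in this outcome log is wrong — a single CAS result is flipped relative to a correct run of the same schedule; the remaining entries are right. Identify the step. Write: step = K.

step = 4

Re-executing:
1. LOAD T1 → mem=3 r[T1]=3 [LOAD]
2. LOAD T0 → mem=3 r[T0]=3 [LOAD]
3. CAS T1 → mem=4 r[T1]=3 [OK]
4. CAS T0 → mem=4 r[T0]=3 [RETRY]
5. LOAD T0 → mem=4 r[T0]=4 [LOAD]
6. CAS T0 → mem=5 r[T0]=4 [OK]
7. LOAD T1 → mem=5 r[T1]=5 [LOAD]
8. LOAD T0 → mem=5 r[T0]=5 [LOAD]
9. CAS T1 → mem=6 r[T1]=5 [OK]
10. LOAD T1 → mem=6 r[T1]=6 [LOAD]
11. CAS T0 → mem=6 r[T0]=5 [RETRY]
12. CAS T1 → mem=7 r[T1]=6 [OK]
Mismatch at 4.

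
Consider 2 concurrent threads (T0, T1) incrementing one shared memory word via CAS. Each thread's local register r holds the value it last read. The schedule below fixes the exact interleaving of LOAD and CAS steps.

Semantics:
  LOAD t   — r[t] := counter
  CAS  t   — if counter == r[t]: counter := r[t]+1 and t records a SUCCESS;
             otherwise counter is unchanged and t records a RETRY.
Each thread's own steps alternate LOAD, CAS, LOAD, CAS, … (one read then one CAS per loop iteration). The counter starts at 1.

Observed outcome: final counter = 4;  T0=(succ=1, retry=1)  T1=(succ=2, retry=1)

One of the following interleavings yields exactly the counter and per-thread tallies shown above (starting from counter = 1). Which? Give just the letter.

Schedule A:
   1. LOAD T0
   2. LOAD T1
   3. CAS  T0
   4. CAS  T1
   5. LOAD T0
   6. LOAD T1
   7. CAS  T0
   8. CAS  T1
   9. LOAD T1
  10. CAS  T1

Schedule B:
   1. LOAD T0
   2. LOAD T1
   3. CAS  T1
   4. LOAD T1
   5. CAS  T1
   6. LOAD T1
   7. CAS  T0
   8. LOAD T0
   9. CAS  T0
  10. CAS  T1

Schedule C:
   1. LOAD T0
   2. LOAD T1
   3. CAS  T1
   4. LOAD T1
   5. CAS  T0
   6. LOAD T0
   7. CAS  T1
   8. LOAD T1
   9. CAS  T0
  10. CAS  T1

Tracing schedule B:
[1] T0.load  rd  (counter 1, T0.r 1)
[2] T1.load  rd  (counter 1, T1.r 1)
[3] T1.cas  hit  (counter 2, T1.r 1)
[4] T1.load  rd  (counter 2, T1.r 2)
[5] T1.cas  hit  (counter 3, T1.r 2)
[6] T1.load  rd  (counter 3, T1.r 3)
[7] T0.cas  miss  (counter 3, T0.r 1)
[8] T0.load  rd  (counter 3, T0.r 3)
[9] T0.cas  hit  (counter 4, T0.r 3)
[10] T1.cas  miss  (counter 4, T1.r 3)

B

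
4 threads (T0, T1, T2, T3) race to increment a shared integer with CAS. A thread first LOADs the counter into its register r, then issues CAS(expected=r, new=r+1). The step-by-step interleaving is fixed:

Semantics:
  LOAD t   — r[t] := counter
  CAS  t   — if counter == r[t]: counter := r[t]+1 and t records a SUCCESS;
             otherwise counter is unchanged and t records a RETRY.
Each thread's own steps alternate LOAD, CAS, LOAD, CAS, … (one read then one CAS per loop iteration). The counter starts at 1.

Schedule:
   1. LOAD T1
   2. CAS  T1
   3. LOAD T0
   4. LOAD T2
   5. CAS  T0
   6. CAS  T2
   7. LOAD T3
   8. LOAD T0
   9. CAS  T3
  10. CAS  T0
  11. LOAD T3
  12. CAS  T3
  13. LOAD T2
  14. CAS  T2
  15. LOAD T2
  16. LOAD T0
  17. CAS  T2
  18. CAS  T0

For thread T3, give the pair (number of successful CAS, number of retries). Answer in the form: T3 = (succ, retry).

#1 T1 reads 1
#2 T1 CAS(1→2) writes; counter now 2
#3 T0 reads 2
#4 T2 reads 2
#5 T0 CAS(2→3) writes; counter now 3
#6 T2 CAS(2→3) fails; counter now 3
#7 T3 reads 3
#8 T0 reads 3
#9 T3 CAS(3→4) writes; counter now 4
#10 T0 CAS(3→4) fails; counter now 4
#11 T3 reads 4
#12 T3 CAS(4→5) writes; counter now 5
#13 T2 reads 5
#14 T2 CAS(5→6) writes; counter now 6
#15 T2 reads 6
#16 T0 reads 6
#17 T2 CAS(6→7) writes; counter now 7
#18 T0 CAS(6→7) fails; counter now 7

T3 = (2, 0)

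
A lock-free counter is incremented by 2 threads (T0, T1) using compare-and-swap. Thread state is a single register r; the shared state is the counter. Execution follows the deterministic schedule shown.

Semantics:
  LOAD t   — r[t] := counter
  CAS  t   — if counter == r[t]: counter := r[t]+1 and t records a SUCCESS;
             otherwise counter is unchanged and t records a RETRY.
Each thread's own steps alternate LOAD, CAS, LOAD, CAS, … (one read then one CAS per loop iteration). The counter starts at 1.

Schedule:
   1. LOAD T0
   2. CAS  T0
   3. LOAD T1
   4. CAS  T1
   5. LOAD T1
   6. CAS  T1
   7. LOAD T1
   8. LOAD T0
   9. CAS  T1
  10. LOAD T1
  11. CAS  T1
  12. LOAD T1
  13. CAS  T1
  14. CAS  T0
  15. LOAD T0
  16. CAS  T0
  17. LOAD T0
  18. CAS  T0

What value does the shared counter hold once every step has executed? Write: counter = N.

counter = 9

T0 LOAD — after: cnt=1, r=1 — load
T0 CAS — after: cnt=2, r=1 — ok
T1 LOAD — after: cnt=2, r=2 — load
T1 CAS — after: cnt=3, r=2 — ok
T1 LOAD — after: cnt=3, r=3 — load
T1 CAS — after: cnt=4, r=3 — ok
T1 LOAD — after: cnt=4, r=4 — load
T0 LOAD — after: cnt=4, r=4 — load
T1 CAS — after: cnt=5, r=4 — ok
T1 LOAD — after: cnt=5, r=5 — load
T1 CAS — after: cnt=6, r=5 — ok
T1 LOAD — after: cnt=6, r=6 — load
T1 CAS — after: cnt=7, r=6 — ok
T0 CAS — after: cnt=7, r=4 — retry
T0 LOAD — after: cnt=7, r=7 — load
T0 CAS — after: cnt=8, r=7 — ok
T0 LOAD — after: cnt=8, r=8 — load
T0 CAS — after: cnt=9, r=8 — ok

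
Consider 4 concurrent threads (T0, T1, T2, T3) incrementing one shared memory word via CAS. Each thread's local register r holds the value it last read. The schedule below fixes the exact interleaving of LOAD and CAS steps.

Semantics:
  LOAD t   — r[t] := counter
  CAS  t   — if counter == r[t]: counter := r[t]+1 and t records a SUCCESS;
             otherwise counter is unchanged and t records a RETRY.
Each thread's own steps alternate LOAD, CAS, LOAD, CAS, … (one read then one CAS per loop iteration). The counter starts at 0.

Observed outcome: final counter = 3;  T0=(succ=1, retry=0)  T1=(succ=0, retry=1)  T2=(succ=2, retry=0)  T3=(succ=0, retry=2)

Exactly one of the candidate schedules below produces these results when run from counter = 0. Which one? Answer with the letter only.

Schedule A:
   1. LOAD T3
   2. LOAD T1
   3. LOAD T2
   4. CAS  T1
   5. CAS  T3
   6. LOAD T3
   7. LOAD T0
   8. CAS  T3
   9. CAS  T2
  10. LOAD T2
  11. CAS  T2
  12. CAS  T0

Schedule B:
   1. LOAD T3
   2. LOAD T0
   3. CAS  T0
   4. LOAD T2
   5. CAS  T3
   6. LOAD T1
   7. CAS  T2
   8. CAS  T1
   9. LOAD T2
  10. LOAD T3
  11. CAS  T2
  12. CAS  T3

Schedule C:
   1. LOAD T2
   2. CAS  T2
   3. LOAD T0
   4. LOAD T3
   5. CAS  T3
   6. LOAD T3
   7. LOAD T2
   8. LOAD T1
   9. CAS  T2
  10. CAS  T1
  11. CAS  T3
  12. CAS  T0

B

Run B:
#1 T3 reads 0
#2 T0 reads 0
#3 T0 CAS(0→1) writes; counter now 1
#4 T2 reads 1
#5 T3 CAS(0→1) fails; counter now 1
#6 T1 reads 1
#7 T2 CAS(1→2) writes; counter now 2
#8 T1 CAS(1→2) fails; counter now 2
#9 T2 reads 2
#10 T3 reads 2
#11 T2 CAS(2→3) writes; counter now 3
#12 T3 CAS(2→3) fails; counter now 3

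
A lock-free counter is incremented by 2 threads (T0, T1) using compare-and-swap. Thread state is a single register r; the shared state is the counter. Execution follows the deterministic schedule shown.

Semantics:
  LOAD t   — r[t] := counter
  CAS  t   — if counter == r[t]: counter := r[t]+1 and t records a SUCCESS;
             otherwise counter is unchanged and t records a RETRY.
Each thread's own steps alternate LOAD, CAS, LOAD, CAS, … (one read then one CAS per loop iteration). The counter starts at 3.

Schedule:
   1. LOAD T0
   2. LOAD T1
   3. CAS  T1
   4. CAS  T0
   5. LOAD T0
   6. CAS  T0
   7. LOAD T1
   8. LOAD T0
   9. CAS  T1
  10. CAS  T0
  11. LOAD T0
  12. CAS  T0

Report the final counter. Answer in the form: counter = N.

1. LOAD T0 → mem=3 r[T0]=3 [LOAD]
2. LOAD T1 → mem=3 r[T1]=3 [LOAD]
3. CAS T1 → mem=4 r[T1]=3 [OK]
4. CAS T0 → mem=4 r[T0]=3 [RETRY]
5. LOAD T0 → mem=4 r[T0]=4 [LOAD]
6. CAS T0 → mem=5 r[T0]=4 [OK]
7. LOAD T1 → mem=5 r[T1]=5 [LOAD]
8. LOAD T0 → mem=5 r[T0]=5 [LOAD]
9. CAS T1 → mem=6 r[T1]=5 [OK]
10. CAS T0 → mem=6 r[T0]=5 [RETRY]
11. LOAD T0 → mem=6 r[T0]=6 [LOAD]
12. CAS T0 → mem=7 r[T0]=6 [OK]

counter = 7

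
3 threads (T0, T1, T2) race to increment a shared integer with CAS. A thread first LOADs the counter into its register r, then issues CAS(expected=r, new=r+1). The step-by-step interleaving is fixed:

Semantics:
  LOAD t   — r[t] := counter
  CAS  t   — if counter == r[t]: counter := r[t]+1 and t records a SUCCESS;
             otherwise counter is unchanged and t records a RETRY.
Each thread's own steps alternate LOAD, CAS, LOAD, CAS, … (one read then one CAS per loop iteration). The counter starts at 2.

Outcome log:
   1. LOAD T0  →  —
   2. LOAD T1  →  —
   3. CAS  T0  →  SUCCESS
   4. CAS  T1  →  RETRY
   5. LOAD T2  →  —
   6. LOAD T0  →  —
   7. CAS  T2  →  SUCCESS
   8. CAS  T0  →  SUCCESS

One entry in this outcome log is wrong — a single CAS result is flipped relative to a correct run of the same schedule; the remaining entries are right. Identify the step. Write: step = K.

step = 8

Re-executing:
#1 T0 reads 2
#2 T1 reads 2
#3 T0 CAS(2→3) writes; counter now 3
#4 T1 CAS(2→3) fails; counter now 3
#5 T2 reads 3
#6 T0 reads 3
#7 T2 CAS(3→4) writes; counter now 4
#8 T0 CAS(3→4) fails; counter now 4
Mismatch at 8.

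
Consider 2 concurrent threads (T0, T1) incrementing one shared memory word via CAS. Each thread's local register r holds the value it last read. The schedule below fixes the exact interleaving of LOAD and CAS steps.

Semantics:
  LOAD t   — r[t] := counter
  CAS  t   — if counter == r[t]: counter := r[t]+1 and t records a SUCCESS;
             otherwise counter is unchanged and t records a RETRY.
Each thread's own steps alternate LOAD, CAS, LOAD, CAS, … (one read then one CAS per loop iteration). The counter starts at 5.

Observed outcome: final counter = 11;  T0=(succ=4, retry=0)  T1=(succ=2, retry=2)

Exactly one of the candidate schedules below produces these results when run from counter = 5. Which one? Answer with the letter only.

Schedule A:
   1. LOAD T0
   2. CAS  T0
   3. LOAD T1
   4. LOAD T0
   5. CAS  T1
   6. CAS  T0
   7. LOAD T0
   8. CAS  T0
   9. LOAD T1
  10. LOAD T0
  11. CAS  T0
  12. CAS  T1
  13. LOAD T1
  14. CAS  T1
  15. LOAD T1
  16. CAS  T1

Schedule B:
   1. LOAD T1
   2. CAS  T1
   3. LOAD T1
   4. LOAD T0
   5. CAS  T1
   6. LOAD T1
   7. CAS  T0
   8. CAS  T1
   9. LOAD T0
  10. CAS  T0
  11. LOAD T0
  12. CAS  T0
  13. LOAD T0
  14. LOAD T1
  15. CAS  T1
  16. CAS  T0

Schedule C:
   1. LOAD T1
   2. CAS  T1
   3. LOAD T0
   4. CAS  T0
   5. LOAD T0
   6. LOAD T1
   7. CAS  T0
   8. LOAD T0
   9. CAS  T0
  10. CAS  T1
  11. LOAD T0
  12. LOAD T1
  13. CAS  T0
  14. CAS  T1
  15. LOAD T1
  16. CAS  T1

C

Run C:
   1) LOAD T1:  M=5  r_T1=5
   2) CAS  T1:  M=6  r_T1=5 ✓
   3) LOAD T0:  M=6  r_T0=6
   4) CAS  T0:  M=7  r_T0=6 ✓
   5) LOAD T0:  M=7  r_T0=7
   6) LOAD T1:  M=7  r_T1=7
   7) CAS  T0:  M=8  r_T0=7 ✓
   8) LOAD T0:  M=8  r_T0=8
   9) CAS  T0:  M=9  r_T0=8 ✓
  10) CAS  T1:  M=9  r_T1=7 ✗
  11) LOAD T0:  M=9  r_T0=9
  12) LOAD T1:  M=9  r_T1=9
  13) CAS  T0:  M=10  r_T0=9 ✓
  14) CAS  T1:  M=10  r_T1=9 ✗
  15) LOAD T1:  M=10  r_T1=10
  16) CAS  T1:  M=11  r_T1=10 ✓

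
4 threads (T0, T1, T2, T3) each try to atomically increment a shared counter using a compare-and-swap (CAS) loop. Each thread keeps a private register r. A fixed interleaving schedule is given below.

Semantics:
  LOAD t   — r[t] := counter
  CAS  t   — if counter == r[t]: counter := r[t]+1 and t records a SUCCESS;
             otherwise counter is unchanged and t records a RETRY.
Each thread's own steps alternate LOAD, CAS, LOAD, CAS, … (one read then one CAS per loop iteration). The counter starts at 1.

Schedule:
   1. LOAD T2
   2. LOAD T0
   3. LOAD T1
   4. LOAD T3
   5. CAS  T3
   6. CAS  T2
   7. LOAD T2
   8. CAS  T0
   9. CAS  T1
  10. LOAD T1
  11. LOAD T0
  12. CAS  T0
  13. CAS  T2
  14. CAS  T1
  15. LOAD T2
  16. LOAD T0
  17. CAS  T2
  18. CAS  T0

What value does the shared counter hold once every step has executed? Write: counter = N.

counter = 4

1. LOAD T2 → mem=1 r[T2]=1 [LOAD]
2. LOAD T0 → mem=1 r[T0]=1 [LOAD]
3. LOAD T1 → mem=1 r[T1]=1 [LOAD]
4. LOAD T3 → mem=1 r[T3]=1 [LOAD]
5. CAS T3 → mem=2 r[T3]=1 [OK]
6. CAS T2 → mem=2 r[T2]=1 [RETRY]
7. LOAD T2 → mem=2 r[T2]=2 [LOAD]
8. CAS T0 → mem=2 r[T0]=1 [RETRY]
9. CAS T1 → mem=2 r[T1]=1 [RETRY]
10. LOAD T1 → mem=2 r[T1]=2 [LOAD]
11. LOAD T0 → mem=2 r[T0]=2 [LOAD]
12. CAS T0 → mem=3 r[T0]=2 [OK]
13. CAS T2 → mem=3 r[T2]=2 [RETRY]
14. CAS T1 → mem=3 r[T1]=2 [RETRY]
15. LOAD T2 → mem=3 r[T2]=3 [LOAD]
16. LOAD T0 → mem=3 r[T0]=3 [LOAD]
17. CAS T2 → mem=4 r[T2]=3 [OK]
18. CAS T0 → mem=4 r[T0]=3 [RETRY]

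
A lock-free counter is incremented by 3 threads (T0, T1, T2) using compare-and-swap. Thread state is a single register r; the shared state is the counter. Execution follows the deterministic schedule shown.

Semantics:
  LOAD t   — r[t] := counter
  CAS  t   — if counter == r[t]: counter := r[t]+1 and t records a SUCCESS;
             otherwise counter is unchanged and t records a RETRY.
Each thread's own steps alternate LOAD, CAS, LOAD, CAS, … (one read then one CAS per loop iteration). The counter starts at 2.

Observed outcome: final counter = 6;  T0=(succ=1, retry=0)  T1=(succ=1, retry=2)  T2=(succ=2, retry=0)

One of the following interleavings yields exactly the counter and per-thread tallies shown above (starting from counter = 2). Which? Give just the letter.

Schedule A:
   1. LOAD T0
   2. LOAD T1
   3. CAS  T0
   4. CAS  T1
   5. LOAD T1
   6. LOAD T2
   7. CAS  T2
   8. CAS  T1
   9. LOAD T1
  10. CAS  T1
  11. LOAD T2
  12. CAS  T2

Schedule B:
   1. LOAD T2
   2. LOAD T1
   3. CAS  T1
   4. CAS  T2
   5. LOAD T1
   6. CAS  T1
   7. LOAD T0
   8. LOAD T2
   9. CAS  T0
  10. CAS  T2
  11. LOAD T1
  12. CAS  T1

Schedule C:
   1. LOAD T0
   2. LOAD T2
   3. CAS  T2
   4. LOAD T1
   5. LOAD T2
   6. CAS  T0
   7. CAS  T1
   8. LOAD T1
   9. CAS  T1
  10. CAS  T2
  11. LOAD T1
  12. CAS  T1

Tracing schedule A:
#1 T0 reads 2
#2 T1 reads 2
#3 T0 CAS(2→3) writes; counter now 3
#4 T1 CAS(2→3) fails; counter now 3
#5 T1 reads 3
#6 T2 reads 3
#7 T2 CAS(3→4) writes; counter now 4
#8 T1 CAS(3→4) fails; counter now 4
#9 T1 reads 4
#10 T1 CAS(4→5) writes; counter now 5
#11 T2 reads 5
#12 T2 CAS(5→6) writes; counter now 6

A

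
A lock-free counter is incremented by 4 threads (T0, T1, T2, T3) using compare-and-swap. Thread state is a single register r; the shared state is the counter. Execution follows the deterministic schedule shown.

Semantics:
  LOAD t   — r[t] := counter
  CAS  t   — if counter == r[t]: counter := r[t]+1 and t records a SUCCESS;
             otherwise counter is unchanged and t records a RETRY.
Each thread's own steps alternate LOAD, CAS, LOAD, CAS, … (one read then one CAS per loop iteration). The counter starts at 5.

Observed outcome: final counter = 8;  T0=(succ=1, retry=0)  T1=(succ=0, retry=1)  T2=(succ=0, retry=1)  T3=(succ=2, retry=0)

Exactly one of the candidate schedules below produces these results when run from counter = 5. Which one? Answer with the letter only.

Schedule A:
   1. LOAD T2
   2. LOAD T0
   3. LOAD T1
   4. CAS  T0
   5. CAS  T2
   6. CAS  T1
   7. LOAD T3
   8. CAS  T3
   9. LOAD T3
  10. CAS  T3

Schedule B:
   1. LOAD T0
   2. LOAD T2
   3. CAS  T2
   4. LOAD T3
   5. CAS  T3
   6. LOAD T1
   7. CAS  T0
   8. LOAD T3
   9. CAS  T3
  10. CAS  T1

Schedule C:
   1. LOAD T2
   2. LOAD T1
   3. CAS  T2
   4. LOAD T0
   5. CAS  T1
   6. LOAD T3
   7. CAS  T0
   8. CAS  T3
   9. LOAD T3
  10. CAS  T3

Tracing schedule A:
1. LOAD T2 → mem=5 r[T2]=5 [LOAD]
2. LOAD T0 → mem=5 r[T0]=5 [LOAD]
3. LOAD T1 → mem=5 r[T1]=5 [LOAD]
4. CAS T0 → mem=6 r[T0]=5 [OK]
5. CAS T2 → mem=6 r[T2]=5 [RETRY]
6. CAS T1 → mem=6 r[T1]=5 [RETRY]
7. LOAD T3 → mem=6 r[T3]=6 [LOAD]
8. CAS T3 → mem=7 r[T3]=6 [OK]
9. LOAD T3 → mem=7 r[T3]=7 [LOAD]
10. CAS T3 → mem=8 r[T3]=7 [OK]

A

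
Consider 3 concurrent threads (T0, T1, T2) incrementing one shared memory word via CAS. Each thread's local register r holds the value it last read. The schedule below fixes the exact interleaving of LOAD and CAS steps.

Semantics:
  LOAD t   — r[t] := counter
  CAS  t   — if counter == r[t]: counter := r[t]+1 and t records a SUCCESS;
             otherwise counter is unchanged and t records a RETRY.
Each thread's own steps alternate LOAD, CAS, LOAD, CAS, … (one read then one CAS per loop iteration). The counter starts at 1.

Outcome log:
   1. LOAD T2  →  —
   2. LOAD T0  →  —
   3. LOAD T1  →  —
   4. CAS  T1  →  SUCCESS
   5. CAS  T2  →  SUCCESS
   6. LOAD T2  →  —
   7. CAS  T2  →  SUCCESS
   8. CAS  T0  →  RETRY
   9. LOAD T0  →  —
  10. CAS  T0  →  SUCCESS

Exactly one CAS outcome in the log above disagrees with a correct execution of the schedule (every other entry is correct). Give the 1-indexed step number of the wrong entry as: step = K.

Reference trace:
step 1: T2 LOAD ⇒ load; ctr=1 reg=1
step 2: T0 LOAD ⇒ load; ctr=1 reg=1
step 3: T1 LOAD ⇒ load; ctr=1 reg=1
step 4: T1 CAS ⇒ ok; ctr=2 reg=1
step 5: T2 CAS ⇒ retry; ctr=2 reg=1
step 6: T2 LOAD ⇒ load; ctr=2 reg=2
step 7: T2 CAS ⇒ ok; ctr=3 reg=2
step 8: T0 CAS ⇒ retry; ctr=3 reg=1
step 9: T0 LOAD ⇒ load; ctr=3 reg=3
step 10: T0 CAS ⇒ ok; ctr=4 reg=3
Mismatch at 5.

step = 5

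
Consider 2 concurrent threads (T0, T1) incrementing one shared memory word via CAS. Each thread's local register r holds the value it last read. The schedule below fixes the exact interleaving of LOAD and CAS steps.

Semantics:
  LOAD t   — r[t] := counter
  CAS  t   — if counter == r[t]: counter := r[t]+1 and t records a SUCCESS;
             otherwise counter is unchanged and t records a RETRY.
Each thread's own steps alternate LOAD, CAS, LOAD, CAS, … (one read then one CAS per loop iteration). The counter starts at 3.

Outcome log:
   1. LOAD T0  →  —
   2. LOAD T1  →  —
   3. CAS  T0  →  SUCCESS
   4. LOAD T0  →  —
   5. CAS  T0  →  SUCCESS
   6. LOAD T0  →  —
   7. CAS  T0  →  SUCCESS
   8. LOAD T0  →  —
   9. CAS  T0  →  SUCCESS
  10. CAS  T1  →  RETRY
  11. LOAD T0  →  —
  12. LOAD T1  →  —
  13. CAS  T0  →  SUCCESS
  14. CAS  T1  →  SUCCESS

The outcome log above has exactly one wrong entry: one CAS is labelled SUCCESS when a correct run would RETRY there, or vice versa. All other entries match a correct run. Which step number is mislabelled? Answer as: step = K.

step = 14

Re-executing:
T0 LOAD — after: cnt=3, r=3 — load
T1 LOAD — after: cnt=3, r=3 — load
T0 CAS — after: cnt=4, r=3 — ok
T0 LOAD — after: cnt=4, r=4 — load
T0 CAS — after: cnt=5, r=4 — ok
T0 LOAD — after: cnt=5, r=5 — load
T0 CAS — after: cnt=6, r=5 — ok
T0 LOAD — after: cnt=6, r=6 — load
T0 CAS — after: cnt=7, r=6 — ok
T1 CAS — after: cnt=7, r=3 — retry
T0 LOAD — after: cnt=7, r=7 — load
T1 LOAD — after: cnt=7, r=7 — load
T0 CAS — after: cnt=8, r=7 — ok
T1 CAS — after: cnt=8, r=7 — retry
Flip is step 14.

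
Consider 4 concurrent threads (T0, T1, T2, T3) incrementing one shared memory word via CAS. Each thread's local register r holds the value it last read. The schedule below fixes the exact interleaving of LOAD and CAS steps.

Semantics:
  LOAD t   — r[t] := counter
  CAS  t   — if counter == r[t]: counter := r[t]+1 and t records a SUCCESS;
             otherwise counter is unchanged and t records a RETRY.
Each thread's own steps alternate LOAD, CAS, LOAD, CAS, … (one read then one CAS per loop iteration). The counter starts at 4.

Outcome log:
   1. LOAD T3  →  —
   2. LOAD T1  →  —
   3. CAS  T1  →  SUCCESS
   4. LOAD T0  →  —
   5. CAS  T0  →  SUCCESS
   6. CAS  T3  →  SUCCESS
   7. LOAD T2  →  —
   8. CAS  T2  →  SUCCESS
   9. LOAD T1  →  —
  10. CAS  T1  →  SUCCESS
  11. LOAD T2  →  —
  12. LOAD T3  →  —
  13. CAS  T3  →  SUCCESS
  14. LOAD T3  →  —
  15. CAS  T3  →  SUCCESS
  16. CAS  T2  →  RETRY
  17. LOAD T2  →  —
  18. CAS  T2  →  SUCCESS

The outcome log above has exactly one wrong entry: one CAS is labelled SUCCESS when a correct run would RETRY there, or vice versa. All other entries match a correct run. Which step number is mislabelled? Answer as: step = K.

Reference trace:
#1 T3 reads 4
#2 T1 reads 4
#3 T1 CAS(4→5) writes; counter now 5
#4 T0 reads 5
#5 T0 CAS(5→6) writes; counter now 6
#6 T3 CAS(4→5) fails; counter now 6
#7 T2 reads 6
#8 T2 CAS(6→7) writes; counter now 7
#9 T1 reads 7
#10 T1 CAS(7→8) writes; counter now 8
#11 T2 reads 8
#12 T3 reads 8
#13 T3 CAS(8→9) writes; counter now 9
#14 T3 reads 9
#15 T3 CAS(9→10) writes; counter now 10
#16 T2 CAS(8→9) fails; counter now 10
#17 T2 reads 10
#18 T2 CAS(10→11) writes; counter now 11
Flip is step 6.

step = 6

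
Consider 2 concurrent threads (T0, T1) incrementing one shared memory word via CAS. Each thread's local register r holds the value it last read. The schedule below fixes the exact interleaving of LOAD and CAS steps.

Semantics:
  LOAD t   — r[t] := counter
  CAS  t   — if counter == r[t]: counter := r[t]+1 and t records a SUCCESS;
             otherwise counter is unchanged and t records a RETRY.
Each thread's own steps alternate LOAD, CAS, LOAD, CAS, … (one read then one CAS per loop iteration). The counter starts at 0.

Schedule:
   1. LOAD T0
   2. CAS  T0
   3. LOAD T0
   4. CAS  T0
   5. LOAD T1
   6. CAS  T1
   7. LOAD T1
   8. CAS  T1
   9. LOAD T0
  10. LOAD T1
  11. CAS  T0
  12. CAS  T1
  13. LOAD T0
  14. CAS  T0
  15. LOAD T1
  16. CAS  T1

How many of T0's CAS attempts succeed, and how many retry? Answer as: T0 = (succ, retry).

T0 = (4, 0)

1. LOAD T0 → mem=0 r[T0]=0 [LOAD]
2. CAS T0 → mem=1 r[T0]=0 [OK]
3. LOAD T0 → mem=1 r[T0]=1 [LOAD]
4. CAS T0 → mem=2 r[T0]=1 [OK]
5. LOAD T1 → mem=2 r[T1]=2 [LOAD]
6. CAS T1 → mem=3 r[T1]=2 [OK]
7. LOAD T1 → mem=3 r[T1]=3 [LOAD]
8. CAS T1 → mem=4 r[T1]=3 [OK]
9. LOAD T0 → mem=4 r[T0]=4 [LOAD]
10. LOAD T1 → mem=4 r[T1]=4 [LOAD]
11. CAS T0 → mem=5 r[T0]=4 [OK]
12. CAS T1 → mem=5 r[T1]=4 [RETRY]
13. LOAD T0 → mem=5 r[T0]=5 [LOAD]
14. CAS T0 → mem=6 r[T0]=5 [OK]
15. LOAD T1 → mem=6 r[T1]=6 [LOAD]
16. CAS T1 → mem=7 r[T1]=6 [OK]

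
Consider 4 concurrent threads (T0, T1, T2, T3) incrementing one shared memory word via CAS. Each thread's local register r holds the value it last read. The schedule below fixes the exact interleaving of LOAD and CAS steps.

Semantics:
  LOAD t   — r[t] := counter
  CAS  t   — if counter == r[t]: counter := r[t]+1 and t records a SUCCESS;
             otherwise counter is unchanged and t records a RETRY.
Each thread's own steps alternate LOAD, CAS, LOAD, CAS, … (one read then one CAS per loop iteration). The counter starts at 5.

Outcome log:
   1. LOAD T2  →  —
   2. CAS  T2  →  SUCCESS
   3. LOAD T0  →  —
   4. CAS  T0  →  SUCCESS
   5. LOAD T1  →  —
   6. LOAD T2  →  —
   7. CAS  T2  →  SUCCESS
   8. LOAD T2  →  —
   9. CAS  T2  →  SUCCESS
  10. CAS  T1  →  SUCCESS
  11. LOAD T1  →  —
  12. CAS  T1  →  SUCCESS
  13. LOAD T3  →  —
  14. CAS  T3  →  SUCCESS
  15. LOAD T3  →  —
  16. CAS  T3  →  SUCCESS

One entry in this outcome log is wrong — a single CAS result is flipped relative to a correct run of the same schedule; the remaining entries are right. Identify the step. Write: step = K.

Reference trace:
#1 T2 reads 5
#2 T2 CAS(5→6) writes; counter now 6
#3 T0 reads 6
#4 T0 CAS(6→7) writes; counter now 7
#5 T1 reads 7
#6 T2 reads 7
#7 T2 CAS(7→8) writes; counter now 8
#8 T2 reads 8
#9 T2 CAS(8→9) writes; counter now 9
#10 T1 CAS(7→8) fails; counter now 9
#11 T1 reads 9
#12 T1 CAS(9→10) writes; counter now 10
#13 T3 reads 10
#14 T3 CAS(10→11) writes; counter now 11
#15 T3 reads 11
#16 T3 CAS(11→12) writes; counter now 12
Mismatch at 10.

step = 10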